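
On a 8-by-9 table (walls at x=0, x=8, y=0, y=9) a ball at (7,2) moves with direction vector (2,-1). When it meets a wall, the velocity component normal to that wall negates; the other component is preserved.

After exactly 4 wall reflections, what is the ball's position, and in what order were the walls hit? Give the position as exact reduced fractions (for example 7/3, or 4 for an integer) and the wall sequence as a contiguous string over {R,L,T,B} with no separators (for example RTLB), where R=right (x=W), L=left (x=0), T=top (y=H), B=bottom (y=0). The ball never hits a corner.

1. t=1/2 → R at (8,3/2); v=(-2,-1)
2. t=3/2 → B at (5,0); v=(-2,1)
3. t=5/2 → L at (0,5/2); v=(2,1)
4. t=4 → R at (8,13/2); v=(-2,1)

Final position: (8,13/2)
Wall sequence: RBLR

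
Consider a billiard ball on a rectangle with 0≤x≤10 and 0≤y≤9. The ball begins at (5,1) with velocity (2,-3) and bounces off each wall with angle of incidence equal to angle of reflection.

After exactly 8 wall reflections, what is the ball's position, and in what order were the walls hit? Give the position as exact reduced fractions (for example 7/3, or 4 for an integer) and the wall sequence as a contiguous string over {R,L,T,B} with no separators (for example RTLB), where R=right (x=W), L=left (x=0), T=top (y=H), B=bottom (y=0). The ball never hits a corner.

1. t=1/3 → B at (17/3,0); v=(2,3)
2. t=13/6 → R at (10,13/2); v=(-2,3)
3. t=5/6 → T at (25/3,9); v=(-2,-3)
4. t=3 → B at (7/3,0); v=(-2,3)
5. t=7/6 → L at (0,7/2); v=(2,3)
6. t=11/6 → T at (11/3,9); v=(2,-3)
7. t=3 → B at (29/3,0); v=(2,3)
8. t=1/6 → R at (10,1/2); v=(-2,3)

Final position: (10,1/2)
Wall sequence: BRTBLTBR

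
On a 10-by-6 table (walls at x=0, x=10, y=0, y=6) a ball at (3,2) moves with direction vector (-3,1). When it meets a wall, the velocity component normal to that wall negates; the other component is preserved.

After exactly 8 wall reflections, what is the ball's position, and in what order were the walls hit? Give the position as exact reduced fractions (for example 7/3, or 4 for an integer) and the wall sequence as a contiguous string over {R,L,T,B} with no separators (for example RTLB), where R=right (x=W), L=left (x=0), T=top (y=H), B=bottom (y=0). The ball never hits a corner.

1. t=1 → L at (0,3); v=(3,1)
2. t=3 → T at (9,6); v=(3,-1)
3. t=1/3 → R at (10,17/3); v=(-3,-1)
4. t=10/3 → L at (0,7/3); v=(3,-1)
5. t=7/3 → B at (7,0); v=(3,1)
6. t=1 → R at (10,1); v=(-3,1)
7. t=10/3 → L at (0,13/3); v=(3,1)
8. t=5/3 → T at (5,6); v=(3,-1)

Final position: (5,6)
Wall sequence: LTRLBRLT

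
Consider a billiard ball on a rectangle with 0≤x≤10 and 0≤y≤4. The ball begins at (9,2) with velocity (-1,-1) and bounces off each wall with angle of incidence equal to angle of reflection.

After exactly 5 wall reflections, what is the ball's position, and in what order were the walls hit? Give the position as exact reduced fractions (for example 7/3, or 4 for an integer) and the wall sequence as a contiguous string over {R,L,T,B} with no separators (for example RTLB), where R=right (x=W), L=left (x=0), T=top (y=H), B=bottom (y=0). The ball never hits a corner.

1. t=2 → B at (7,0); v=(-1,1)
2. t=4 → T at (3,4); v=(-1,-1)
3. t=3 → L at (0,1); v=(1,-1)
4. t=1 → B at (1,0); v=(1,1)
5. t=4 → T at (5,4); v=(1,-1)

Final position: (5,4)
Wall sequence: BTLBT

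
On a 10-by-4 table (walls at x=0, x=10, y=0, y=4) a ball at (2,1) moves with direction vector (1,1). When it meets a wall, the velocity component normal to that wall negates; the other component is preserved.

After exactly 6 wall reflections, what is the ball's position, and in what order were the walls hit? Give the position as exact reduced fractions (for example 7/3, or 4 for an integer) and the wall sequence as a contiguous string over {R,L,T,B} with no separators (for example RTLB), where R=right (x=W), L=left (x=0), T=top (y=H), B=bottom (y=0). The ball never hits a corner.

Final position: (0,3)
Wall sequence: TBRTBL

1. t=3 → T at (5,4); v=(1,-1)
2. t=4 → B at (9,0); v=(1,1)
3. t=1 → R at (10,1); v=(-1,1)
4. t=3 → T at (7,4); v=(-1,-1)
5. t=4 → B at (3,0); v=(-1,1)
6. t=3 → L at (0,3); v=(1,1)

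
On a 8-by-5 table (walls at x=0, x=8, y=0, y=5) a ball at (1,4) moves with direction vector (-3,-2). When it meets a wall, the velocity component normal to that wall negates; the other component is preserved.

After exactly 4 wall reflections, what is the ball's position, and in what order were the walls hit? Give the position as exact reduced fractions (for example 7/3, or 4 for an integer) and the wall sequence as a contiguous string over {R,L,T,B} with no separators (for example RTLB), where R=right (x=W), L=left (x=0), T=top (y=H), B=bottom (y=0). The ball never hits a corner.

Final position: (7/2,5)
Wall sequence: LBRT

1. t=1/3 → L at (0,10/3); v=(3,-2)
2. t=5/3 → B at (5,0); v=(3,2)
3. t=1 → R at (8,2); v=(-3,2)
4. t=3/2 → T at (7/2,5); v=(-3,-2)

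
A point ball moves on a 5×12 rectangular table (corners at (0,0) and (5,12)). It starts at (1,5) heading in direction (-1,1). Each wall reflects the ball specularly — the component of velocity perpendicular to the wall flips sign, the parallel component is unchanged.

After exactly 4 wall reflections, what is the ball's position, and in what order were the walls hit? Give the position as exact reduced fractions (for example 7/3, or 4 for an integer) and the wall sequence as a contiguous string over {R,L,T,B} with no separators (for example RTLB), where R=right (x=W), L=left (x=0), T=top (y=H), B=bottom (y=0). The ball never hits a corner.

1. t=1 → L at (0,6); v=(1,1)
2. t=5 → R at (5,11); v=(-1,1)
3. t=1 → T at (4,12); v=(-1,-1)
4. t=4 → L at (0,8); v=(1,-1)

Final position: (0,8)
Wall sequence: LRTL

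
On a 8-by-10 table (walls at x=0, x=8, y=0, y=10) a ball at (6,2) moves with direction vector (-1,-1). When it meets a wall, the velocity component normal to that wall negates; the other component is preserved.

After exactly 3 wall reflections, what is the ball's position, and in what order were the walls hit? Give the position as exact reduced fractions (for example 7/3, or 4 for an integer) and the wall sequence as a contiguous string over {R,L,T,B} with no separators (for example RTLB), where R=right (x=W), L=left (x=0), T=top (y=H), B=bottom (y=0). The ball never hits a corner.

1. t=2 → B at (4,0); v=(-1,1)
2. t=4 → L at (0,4); v=(1,1)
3. t=6 → T at (6,10); v=(1,-1)

Final position: (6,10)
Wall sequence: BLT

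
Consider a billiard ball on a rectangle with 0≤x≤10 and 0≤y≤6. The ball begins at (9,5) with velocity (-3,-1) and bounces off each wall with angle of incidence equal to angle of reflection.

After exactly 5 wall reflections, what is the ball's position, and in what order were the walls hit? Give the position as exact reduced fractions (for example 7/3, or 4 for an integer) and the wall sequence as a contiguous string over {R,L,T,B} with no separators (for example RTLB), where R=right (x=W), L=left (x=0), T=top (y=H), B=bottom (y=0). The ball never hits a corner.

Final position: (4,6)
Wall sequence: LBRLT

1. t=3 → L at (0,2); v=(3,-1)
2. t=2 → B at (6,0); v=(3,1)
3. t=4/3 → R at (10,4/3); v=(-3,1)
4. t=10/3 → L at (0,14/3); v=(3,1)
5. t=4/3 → T at (4,6); v=(3,-1)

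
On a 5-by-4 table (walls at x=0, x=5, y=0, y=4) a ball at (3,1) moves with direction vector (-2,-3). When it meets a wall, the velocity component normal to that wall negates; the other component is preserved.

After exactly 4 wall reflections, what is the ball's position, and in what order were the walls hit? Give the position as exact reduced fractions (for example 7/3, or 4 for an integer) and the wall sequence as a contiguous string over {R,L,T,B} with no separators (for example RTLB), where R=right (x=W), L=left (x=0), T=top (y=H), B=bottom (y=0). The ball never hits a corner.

1. t=1/3 → B at (7/3,0); v=(-2,3)
2. t=7/6 → L at (0,7/2); v=(2,3)
3. t=1/6 → T at (1/3,4); v=(2,-3)
4. t=4/3 → B at (3,0); v=(2,3)

Final position: (3,0)
Wall sequence: BLTB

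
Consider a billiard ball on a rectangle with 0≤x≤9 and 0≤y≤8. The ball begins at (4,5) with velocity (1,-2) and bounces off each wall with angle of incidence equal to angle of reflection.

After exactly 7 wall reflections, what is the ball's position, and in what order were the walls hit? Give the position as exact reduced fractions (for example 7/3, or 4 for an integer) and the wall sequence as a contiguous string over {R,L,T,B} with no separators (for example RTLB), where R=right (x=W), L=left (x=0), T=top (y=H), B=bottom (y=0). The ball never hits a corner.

1. t=5/2 → B at (13/2,0); v=(1,2)
2. t=5/2 → R at (9,5); v=(-1,2)
3. t=3/2 → T at (15/2,8); v=(-1,-2)
4. t=4 → B at (7/2,0); v=(-1,2)
5. t=7/2 → L at (0,7); v=(1,2)
6. t=1/2 → T at (1/2,8); v=(1,-2)
7. t=4 → B at (9/2,0); v=(1,2)

Final position: (9/2,0)
Wall sequence: BRTBLTB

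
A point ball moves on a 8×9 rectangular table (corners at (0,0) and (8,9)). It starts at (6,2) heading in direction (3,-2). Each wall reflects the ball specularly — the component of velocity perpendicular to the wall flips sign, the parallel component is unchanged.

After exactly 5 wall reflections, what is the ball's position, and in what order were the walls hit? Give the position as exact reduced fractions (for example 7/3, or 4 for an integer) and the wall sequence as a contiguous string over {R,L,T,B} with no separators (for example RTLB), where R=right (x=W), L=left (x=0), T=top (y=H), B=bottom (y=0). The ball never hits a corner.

Final position: (8,8)
Wall sequence: RBLTR

1. t=2/3 → R at (8,2/3); v=(-3,-2)
2. t=1/3 → B at (7,0); v=(-3,2)
3. t=7/3 → L at (0,14/3); v=(3,2)
4. t=13/6 → T at (13/2,9); v=(3,-2)
5. t=1/2 → R at (8,8); v=(-3,-2)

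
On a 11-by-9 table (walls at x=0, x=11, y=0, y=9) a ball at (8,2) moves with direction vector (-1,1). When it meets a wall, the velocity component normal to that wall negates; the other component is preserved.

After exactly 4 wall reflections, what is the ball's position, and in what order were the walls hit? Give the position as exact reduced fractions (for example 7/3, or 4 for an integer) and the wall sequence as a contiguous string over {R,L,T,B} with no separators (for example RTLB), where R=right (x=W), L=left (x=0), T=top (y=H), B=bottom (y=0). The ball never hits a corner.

1. t=7 → T at (1,9); v=(-1,-1)
2. t=1 → L at (0,8); v=(1,-1)
3. t=8 → B at (8,0); v=(1,1)
4. t=3 → R at (11,3); v=(-1,1)

Final position: (11,3)
Wall sequence: TLBR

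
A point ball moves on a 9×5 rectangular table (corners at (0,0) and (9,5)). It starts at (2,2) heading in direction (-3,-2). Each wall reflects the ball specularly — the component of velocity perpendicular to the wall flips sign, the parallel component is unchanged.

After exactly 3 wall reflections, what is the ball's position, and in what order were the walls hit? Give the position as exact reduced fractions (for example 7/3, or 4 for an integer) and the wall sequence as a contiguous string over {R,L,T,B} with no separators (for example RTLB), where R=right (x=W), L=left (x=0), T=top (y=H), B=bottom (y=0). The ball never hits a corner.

1. t=2/3 → L at (0,2/3); v=(3,-2)
2. t=1/3 → B at (1,0); v=(3,2)
3. t=5/2 → T at (17/2,5); v=(3,-2)

Final position: (17/2,5)
Wall sequence: LBT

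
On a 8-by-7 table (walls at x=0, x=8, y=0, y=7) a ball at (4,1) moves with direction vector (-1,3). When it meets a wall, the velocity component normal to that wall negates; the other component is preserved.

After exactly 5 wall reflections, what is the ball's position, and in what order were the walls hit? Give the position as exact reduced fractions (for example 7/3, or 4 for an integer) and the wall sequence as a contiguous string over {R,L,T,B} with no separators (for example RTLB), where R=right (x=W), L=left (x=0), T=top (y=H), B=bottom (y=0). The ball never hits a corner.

Final position: (5,0)
Wall sequence: TLBTB

1. t=2 → T at (2,7); v=(-1,-3)
2. t=2 → L at (0,1); v=(1,-3)
3. t=1/3 → B at (1/3,0); v=(1,3)
4. t=7/3 → T at (8/3,7); v=(1,-3)
5. t=7/3 → B at (5,0); v=(1,3)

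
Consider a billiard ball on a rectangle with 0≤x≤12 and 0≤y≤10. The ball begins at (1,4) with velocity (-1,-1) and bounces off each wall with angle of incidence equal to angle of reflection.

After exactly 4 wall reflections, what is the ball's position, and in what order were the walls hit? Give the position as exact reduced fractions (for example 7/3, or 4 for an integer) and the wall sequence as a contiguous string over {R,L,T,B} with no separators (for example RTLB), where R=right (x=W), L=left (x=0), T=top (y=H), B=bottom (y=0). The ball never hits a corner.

Final position: (11,10)
Wall sequence: LBRT

1. t=1 → L at (0,3); v=(1,-1)
2. t=3 → B at (3,0); v=(1,1)
3. t=9 → R at (12,9); v=(-1,1)
4. t=1 → T at (11,10); v=(-1,-1)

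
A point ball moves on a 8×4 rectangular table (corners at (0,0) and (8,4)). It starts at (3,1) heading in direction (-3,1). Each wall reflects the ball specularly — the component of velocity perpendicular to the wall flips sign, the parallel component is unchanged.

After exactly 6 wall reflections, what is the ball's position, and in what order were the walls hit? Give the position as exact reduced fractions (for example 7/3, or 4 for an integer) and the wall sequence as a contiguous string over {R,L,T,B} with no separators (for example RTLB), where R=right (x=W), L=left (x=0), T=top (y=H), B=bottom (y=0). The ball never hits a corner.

1. t=1 → L at (0,2); v=(3,1)
2. t=2 → T at (6,4); v=(3,-1)
3. t=2/3 → R at (8,10/3); v=(-3,-1)
4. t=8/3 → L at (0,2/3); v=(3,-1)
5. t=2/3 → B at (2,0); v=(3,1)
6. t=2 → R at (8,2); v=(-3,1)

Final position: (8,2)
Wall sequence: LTRLBR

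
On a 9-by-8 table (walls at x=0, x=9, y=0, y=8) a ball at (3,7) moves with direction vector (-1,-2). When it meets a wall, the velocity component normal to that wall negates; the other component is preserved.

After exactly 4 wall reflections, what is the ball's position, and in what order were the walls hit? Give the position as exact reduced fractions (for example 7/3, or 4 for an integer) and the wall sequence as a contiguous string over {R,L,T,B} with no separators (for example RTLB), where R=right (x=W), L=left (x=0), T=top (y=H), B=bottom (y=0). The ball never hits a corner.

1. t=3 → L at (0,1); v=(1,-2)
2. t=1/2 → B at (1/2,0); v=(1,2)
3. t=4 → T at (9/2,8); v=(1,-2)
4. t=4 → B at (17/2,0); v=(1,2)

Final position: (17/2,0)
Wall sequence: LBTB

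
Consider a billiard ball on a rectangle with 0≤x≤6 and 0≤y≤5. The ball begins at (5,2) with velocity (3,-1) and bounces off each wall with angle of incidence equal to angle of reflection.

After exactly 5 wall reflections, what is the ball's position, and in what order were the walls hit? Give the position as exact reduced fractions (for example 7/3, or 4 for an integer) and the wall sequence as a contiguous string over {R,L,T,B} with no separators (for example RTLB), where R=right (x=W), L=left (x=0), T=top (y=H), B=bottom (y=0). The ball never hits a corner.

1. t=1/3 → R at (6,5/3); v=(-3,-1)
2. t=5/3 → B at (1,0); v=(-3,1)
3. t=1/3 → L at (0,1/3); v=(3,1)
4. t=2 → R at (6,7/3); v=(-3,1)
5. t=2 → L at (0,13/3); v=(3,1)

Final position: (0,13/3)
Wall sequence: RBLRL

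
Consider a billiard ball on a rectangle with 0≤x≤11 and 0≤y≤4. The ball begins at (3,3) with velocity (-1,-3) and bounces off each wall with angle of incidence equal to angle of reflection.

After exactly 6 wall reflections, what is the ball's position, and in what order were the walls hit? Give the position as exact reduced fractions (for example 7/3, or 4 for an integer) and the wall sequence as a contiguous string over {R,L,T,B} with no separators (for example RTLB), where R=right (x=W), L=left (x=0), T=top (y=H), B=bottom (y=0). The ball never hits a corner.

Final position: (10/3,0)
Wall sequence: BTLBTB

1. t=1 → B at (2,0); v=(-1,3)
2. t=4/3 → T at (2/3,4); v=(-1,-3)
3. t=2/3 → L at (0,2); v=(1,-3)
4. t=2/3 → B at (2/3,0); v=(1,3)
5. t=4/3 → T at (2,4); v=(1,-3)
6. t=4/3 → B at (10/3,0); v=(1,3)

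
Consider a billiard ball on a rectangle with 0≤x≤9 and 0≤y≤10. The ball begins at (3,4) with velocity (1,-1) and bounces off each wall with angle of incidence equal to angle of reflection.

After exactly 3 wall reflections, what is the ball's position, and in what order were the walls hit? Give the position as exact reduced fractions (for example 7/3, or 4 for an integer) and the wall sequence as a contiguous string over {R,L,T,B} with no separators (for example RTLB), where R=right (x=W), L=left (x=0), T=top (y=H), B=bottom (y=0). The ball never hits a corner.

Final position: (1,10)
Wall sequence: BRT

1. t=4 → B at (7,0); v=(1,1)
2. t=2 → R at (9,2); v=(-1,1)
3. t=8 → T at (1,10); v=(-1,-1)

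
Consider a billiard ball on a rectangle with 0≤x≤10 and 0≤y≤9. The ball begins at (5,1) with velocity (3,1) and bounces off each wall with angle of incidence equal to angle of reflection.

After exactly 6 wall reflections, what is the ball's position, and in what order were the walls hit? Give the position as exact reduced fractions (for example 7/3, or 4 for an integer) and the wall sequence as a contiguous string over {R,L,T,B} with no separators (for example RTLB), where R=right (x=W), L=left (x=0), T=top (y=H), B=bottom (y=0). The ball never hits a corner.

1. t=5/3 → R at (10,8/3); v=(-3,1)
2. t=10/3 → L at (0,6); v=(3,1)
3. t=3 → T at (9,9); v=(3,-1)
4. t=1/3 → R at (10,26/3); v=(-3,-1)
5. t=10/3 → L at (0,16/3); v=(3,-1)
6. t=10/3 → R at (10,2); v=(-3,-1)

Final position: (10,2)
Wall sequence: RLTRLR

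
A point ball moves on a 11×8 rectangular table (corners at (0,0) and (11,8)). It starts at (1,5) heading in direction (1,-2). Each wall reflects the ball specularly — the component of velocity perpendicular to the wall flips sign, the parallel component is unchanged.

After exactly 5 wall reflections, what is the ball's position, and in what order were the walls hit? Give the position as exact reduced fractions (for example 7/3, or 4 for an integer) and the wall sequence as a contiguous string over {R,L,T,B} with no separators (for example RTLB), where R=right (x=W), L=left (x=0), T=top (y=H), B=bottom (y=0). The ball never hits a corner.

1. t=5/2 → B at (7/2,0); v=(1,2)
2. t=4 → T at (15/2,8); v=(1,-2)
3. t=7/2 → R at (11,1); v=(-1,-2)
4. t=1/2 → B at (21/2,0); v=(-1,2)
5. t=4 → T at (13/2,8); v=(-1,-2)

Final position: (13/2,8)
Wall sequence: BTRBT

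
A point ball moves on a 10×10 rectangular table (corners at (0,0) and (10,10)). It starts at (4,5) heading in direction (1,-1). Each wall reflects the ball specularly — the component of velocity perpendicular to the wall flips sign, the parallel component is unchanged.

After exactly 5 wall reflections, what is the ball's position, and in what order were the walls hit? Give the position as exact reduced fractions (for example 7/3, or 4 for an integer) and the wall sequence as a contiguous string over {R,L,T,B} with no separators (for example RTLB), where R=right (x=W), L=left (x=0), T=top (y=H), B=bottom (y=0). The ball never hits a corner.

1. t=5 → B at (9,0); v=(1,1)
2. t=1 → R at (10,1); v=(-1,1)
3. t=9 → T at (1,10); v=(-1,-1)
4. t=1 → L at (0,9); v=(1,-1)
5. t=9 → B at (9,0); v=(1,1)

Final position: (9,0)
Wall sequence: BRTLB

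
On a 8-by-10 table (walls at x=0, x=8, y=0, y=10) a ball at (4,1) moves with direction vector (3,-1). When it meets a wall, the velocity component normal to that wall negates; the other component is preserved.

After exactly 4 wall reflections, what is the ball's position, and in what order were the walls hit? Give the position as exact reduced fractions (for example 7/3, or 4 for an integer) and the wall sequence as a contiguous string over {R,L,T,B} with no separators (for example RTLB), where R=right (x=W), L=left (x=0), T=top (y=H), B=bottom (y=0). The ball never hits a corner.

1. t=1 → B at (7,0); v=(3,1)
2. t=1/3 → R at (8,1/3); v=(-3,1)
3. t=8/3 → L at (0,3); v=(3,1)
4. t=8/3 → R at (8,17/3); v=(-3,1)

Final position: (8,17/3)
Wall sequence: BRLR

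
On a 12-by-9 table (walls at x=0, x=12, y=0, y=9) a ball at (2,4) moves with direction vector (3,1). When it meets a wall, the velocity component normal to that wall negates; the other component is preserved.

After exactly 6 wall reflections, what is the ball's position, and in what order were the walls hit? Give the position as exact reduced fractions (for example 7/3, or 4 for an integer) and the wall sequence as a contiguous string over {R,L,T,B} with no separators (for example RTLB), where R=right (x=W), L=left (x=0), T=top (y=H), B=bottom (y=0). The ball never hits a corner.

1. t=10/3 → R at (12,22/3); v=(-3,1)
2. t=5/3 → T at (7,9); v=(-3,-1)
3. t=7/3 → L at (0,20/3); v=(3,-1)
4. t=4 → R at (12,8/3); v=(-3,-1)
5. t=8/3 → B at (4,0); v=(-3,1)
6. t=4/3 → L at (0,4/3); v=(3,1)

Final position: (0,4/3)
Wall sequence: RTLRBL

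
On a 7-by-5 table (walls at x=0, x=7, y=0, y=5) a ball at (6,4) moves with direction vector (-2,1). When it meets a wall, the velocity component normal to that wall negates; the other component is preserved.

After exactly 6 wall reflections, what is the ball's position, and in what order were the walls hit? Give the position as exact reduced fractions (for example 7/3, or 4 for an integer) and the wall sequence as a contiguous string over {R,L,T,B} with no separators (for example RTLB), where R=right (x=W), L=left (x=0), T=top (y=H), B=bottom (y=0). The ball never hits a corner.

1. t=1 → T at (4,5); v=(-2,-1)
2. t=2 → L at (0,3); v=(2,-1)
3. t=3 → B at (6,0); v=(2,1)
4. t=1/2 → R at (7,1/2); v=(-2,1)
5. t=7/2 → L at (0,4); v=(2,1)
6. t=1 → T at (2,5); v=(2,-1)

Final position: (2,5)
Wall sequence: TLBRLT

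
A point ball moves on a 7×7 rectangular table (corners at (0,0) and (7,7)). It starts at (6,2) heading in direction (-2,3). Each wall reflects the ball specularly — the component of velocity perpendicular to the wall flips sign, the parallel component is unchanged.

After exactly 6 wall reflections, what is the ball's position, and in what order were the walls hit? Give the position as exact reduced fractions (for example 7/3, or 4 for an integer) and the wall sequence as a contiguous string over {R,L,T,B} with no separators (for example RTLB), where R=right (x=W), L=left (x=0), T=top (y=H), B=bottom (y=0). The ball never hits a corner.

Final position: (8/3,0)
Wall sequence: TLBTRB

1. t=5/3 → T at (8/3,7); v=(-2,-3)
2. t=4/3 → L at (0,3); v=(2,-3)
3. t=1 → B at (2,0); v=(2,3)
4. t=7/3 → T at (20/3,7); v=(2,-3)
5. t=1/6 → R at (7,13/2); v=(-2,-3)
6. t=13/6 → B at (8/3,0); v=(-2,3)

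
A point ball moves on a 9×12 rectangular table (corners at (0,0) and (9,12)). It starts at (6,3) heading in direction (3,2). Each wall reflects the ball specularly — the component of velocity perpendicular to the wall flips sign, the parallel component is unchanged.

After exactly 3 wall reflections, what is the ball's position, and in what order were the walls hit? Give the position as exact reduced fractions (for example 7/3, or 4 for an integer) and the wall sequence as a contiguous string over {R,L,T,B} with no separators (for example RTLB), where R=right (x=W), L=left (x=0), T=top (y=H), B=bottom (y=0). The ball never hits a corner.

1. t=1 → R at (9,5); v=(-3,2)
2. t=3 → L at (0,11); v=(3,2)
3. t=1/2 → T at (3/2,12); v=(3,-2)

Final position: (3/2,12)
Wall sequence: RLT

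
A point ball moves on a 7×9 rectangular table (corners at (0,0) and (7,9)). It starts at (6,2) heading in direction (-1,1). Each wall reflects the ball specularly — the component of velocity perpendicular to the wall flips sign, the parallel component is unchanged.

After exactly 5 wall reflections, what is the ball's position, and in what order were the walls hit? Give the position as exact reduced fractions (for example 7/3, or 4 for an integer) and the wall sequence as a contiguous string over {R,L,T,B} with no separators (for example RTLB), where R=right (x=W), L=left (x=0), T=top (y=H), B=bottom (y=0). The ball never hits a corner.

Final position: (0,4)
Wall sequence: LTRBL

1. t=6 → L at (0,8); v=(1,1)
2. t=1 → T at (1,9); v=(1,-1)
3. t=6 → R at (7,3); v=(-1,-1)
4. t=3 → B at (4,0); v=(-1,1)
5. t=4 → L at (0,4); v=(1,1)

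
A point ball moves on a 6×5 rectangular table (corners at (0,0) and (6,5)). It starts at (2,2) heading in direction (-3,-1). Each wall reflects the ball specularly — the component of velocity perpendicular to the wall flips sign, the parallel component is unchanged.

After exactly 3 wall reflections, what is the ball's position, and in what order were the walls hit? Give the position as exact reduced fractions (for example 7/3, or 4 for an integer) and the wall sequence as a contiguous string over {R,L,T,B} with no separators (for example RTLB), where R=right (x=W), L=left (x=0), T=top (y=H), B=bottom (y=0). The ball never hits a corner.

1. t=2/3 → L at (0,4/3); v=(3,-1)
2. t=4/3 → B at (4,0); v=(3,1)
3. t=2/3 → R at (6,2/3); v=(-3,1)

Final position: (6,2/3)
Wall sequence: LBR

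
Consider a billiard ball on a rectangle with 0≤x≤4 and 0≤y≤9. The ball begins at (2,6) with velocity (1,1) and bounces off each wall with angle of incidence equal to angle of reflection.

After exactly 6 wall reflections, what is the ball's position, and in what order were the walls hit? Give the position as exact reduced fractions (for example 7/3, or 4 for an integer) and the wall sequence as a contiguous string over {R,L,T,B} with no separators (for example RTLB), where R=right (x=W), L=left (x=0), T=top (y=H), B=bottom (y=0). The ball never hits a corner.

Final position: (0,2)
Wall sequence: RTLRBL

1. t=2 → R at (4,8); v=(-1,1)
2. t=1 → T at (3,9); v=(-1,-1)
3. t=3 → L at (0,6); v=(1,-1)
4. t=4 → R at (4,2); v=(-1,-1)
5. t=2 → B at (2,0); v=(-1,1)
6. t=2 → L at (0,2); v=(1,1)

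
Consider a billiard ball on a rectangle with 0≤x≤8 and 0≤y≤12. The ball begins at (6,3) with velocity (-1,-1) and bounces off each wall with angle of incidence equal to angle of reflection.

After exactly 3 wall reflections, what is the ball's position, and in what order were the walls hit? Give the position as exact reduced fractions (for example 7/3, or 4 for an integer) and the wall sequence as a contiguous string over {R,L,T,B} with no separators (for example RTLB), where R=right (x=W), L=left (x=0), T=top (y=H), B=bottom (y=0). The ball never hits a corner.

1. t=3 → B at (3,0); v=(-1,1)
2. t=3 → L at (0,3); v=(1,1)
3. t=8 → R at (8,11); v=(-1,1)

Final position: (8,11)
Wall sequence: BLR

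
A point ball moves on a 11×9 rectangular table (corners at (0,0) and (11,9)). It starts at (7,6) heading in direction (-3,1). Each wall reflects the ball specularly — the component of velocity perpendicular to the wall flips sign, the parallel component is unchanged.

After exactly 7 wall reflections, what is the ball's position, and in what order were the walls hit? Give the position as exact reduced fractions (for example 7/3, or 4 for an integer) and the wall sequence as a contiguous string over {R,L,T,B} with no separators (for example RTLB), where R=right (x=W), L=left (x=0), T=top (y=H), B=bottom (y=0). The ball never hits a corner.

1. t=7/3 → L at (0,25/3); v=(3,1)
2. t=2/3 → T at (2,9); v=(3,-1)
3. t=3 → R at (11,6); v=(-3,-1)
4. t=11/3 → L at (0,7/3); v=(3,-1)
5. t=7/3 → B at (7,0); v=(3,1)
6. t=4/3 → R at (11,4/3); v=(-3,1)
7. t=11/3 → L at (0,5); v=(3,1)

Final position: (0,5)
Wall sequence: LTRLBRL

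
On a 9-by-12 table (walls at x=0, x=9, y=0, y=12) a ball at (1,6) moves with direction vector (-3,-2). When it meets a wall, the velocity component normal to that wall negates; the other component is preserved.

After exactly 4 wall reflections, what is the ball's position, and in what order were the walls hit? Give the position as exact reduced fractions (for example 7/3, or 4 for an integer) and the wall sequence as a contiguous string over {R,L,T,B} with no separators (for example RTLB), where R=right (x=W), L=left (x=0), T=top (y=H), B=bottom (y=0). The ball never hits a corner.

1. t=1/3 → L at (0,16/3); v=(3,-2)
2. t=8/3 → B at (8,0); v=(3,2)
3. t=1/3 → R at (9,2/3); v=(-3,2)
4. t=3 → L at (0,20/3); v=(3,2)

Final position: (0,20/3)
Wall sequence: LBRL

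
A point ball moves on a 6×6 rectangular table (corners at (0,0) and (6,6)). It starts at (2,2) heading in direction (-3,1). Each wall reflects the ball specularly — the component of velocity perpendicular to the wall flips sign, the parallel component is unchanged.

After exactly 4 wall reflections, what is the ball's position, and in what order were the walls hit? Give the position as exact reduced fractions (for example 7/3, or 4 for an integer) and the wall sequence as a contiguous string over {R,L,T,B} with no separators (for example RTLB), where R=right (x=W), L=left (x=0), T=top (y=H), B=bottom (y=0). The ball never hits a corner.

1. t=2/3 → L at (0,8/3); v=(3,1)
2. t=2 → R at (6,14/3); v=(-3,1)
3. t=4/3 → T at (2,6); v=(-3,-1)
4. t=2/3 → L at (0,16/3); v=(3,-1)

Final position: (0,16/3)
Wall sequence: LRTL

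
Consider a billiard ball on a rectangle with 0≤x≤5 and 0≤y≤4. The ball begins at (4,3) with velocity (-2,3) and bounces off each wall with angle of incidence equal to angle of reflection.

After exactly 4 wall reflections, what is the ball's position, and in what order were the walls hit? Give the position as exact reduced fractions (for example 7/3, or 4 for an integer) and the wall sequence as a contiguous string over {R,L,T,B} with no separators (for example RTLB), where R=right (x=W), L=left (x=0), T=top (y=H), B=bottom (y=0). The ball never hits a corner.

1. t=1/3 → T at (10/3,4); v=(-2,-3)
2. t=4/3 → B at (2/3,0); v=(-2,3)
3. t=1/3 → L at (0,1); v=(2,3)
4. t=1 → T at (2,4); v=(2,-3)

Final position: (2,4)
Wall sequence: TBLT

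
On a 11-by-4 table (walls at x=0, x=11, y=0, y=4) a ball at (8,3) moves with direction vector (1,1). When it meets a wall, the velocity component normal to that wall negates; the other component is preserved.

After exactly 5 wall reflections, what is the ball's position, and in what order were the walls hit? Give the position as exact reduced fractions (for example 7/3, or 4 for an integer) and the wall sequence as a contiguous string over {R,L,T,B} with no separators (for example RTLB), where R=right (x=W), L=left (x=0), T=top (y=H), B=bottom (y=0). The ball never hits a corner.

Final position: (1,0)
Wall sequence: TRBTB

1. t=1 → T at (9,4); v=(1,-1)
2. t=2 → R at (11,2); v=(-1,-1)
3. t=2 → B at (9,0); v=(-1,1)
4. t=4 → T at (5,4); v=(-1,-1)
5. t=4 → B at (1,0); v=(-1,1)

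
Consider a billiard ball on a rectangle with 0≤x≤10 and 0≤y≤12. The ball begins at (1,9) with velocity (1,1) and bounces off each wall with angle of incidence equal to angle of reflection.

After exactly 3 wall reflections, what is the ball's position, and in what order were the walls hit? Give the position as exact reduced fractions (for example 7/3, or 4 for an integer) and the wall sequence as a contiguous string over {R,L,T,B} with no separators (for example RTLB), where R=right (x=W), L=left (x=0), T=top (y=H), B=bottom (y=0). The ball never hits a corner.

Final position: (4,0)
Wall sequence: TRB

1. t=3 → T at (4,12); v=(1,-1)
2. t=6 → R at (10,6); v=(-1,-1)
3. t=6 → B at (4,0); v=(-1,1)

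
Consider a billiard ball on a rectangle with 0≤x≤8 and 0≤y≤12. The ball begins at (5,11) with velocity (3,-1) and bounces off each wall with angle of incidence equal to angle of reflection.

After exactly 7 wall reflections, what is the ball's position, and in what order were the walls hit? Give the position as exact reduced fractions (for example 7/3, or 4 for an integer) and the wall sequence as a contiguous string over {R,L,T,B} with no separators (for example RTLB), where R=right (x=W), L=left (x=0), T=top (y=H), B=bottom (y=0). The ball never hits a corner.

1. t=1 → R at (8,10); v=(-3,-1)
2. t=8/3 → L at (0,22/3); v=(3,-1)
3. t=8/3 → R at (8,14/3); v=(-3,-1)
4. t=8/3 → L at (0,2); v=(3,-1)
5. t=2 → B at (6,0); v=(3,1)
6. t=2/3 → R at (8,2/3); v=(-3,1)
7. t=8/3 → L at (0,10/3); v=(3,1)

Final position: (0,10/3)
Wall sequence: RLRLBRL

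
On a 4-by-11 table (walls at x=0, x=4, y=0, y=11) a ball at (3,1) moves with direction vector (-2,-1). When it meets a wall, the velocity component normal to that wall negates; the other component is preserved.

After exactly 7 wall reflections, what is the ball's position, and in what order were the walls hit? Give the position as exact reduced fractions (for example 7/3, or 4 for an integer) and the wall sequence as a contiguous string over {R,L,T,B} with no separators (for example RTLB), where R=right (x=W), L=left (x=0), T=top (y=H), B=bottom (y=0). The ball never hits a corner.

Final position: (4,21/2)
Wall sequence: BLRLRLR

1. t=1 → B at (1,0); v=(-2,1)
2. t=1/2 → L at (0,1/2); v=(2,1)
3. t=2 → R at (4,5/2); v=(-2,1)
4. t=2 → L at (0,9/2); v=(2,1)
5. t=2 → R at (4,13/2); v=(-2,1)
6. t=2 → L at (0,17/2); v=(2,1)
7. t=2 → R at (4,21/2); v=(-2,1)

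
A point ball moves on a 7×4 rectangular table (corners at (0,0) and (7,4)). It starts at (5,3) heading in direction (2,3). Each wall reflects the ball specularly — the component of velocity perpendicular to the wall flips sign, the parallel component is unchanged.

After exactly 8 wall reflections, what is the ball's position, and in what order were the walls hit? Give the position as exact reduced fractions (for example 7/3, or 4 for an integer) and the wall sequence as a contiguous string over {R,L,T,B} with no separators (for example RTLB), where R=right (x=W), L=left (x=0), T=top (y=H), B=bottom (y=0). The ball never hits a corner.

1. t=1/3 → T at (17/3,4); v=(2,-3)
2. t=2/3 → R at (7,2); v=(-2,-3)
3. t=2/3 → B at (17/3,0); v=(-2,3)
4. t=4/3 → T at (3,4); v=(-2,-3)
5. t=4/3 → B at (1/3,0); v=(-2,3)
6. t=1/6 → L at (0,1/2); v=(2,3)
7. t=7/6 → T at (7/3,4); v=(2,-3)
8. t=4/3 → B at (5,0); v=(2,3)

Final position: (5,0)
Wall sequence: TRBTBLTB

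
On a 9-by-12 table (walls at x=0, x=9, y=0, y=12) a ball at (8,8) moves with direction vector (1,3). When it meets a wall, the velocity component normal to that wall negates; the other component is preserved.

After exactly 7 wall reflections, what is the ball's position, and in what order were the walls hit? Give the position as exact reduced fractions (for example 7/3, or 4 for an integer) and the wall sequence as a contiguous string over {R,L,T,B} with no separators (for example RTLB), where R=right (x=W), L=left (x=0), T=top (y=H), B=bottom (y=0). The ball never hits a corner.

Final position: (22/3,12)
Wall sequence: RTBTLBT

1. t=1 → R at (9,11); v=(-1,3)
2. t=1/3 → T at (26/3,12); v=(-1,-3)
3. t=4 → B at (14/3,0); v=(-1,3)
4. t=4 → T at (2/3,12); v=(-1,-3)
5. t=2/3 → L at (0,10); v=(1,-3)
6. t=10/3 → B at (10/3,0); v=(1,3)
7. t=4 → T at (22/3,12); v=(1,-3)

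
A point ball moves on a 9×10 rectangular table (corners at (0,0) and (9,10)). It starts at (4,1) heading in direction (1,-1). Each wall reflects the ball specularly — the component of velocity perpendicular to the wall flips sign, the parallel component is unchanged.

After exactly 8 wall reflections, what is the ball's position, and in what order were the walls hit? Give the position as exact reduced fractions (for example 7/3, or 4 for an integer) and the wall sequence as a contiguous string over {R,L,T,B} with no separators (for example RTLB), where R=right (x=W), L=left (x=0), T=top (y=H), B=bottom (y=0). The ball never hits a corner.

1. t=1 → B at (5,0); v=(1,1)
2. t=4 → R at (9,4); v=(-1,1)
3. t=6 → T at (3,10); v=(-1,-1)
4. t=3 → L at (0,7); v=(1,-1)
5. t=7 → B at (7,0); v=(1,1)
6. t=2 → R at (9,2); v=(-1,1)
7. t=8 → T at (1,10); v=(-1,-1)
8. t=1 → L at (0,9); v=(1,-1)

Final position: (0,9)
Wall sequence: BRTLBRTL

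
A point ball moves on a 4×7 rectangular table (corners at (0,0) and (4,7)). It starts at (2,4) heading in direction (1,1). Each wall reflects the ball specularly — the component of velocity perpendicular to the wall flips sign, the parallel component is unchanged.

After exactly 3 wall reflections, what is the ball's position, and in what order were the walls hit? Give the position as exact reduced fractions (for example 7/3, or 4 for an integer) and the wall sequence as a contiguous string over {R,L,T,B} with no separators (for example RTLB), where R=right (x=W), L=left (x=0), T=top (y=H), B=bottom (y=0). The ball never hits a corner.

1. t=2 → R at (4,6); v=(-1,1)
2. t=1 → T at (3,7); v=(-1,-1)
3. t=3 → L at (0,4); v=(1,-1)

Final position: (0,4)
Wall sequence: RTL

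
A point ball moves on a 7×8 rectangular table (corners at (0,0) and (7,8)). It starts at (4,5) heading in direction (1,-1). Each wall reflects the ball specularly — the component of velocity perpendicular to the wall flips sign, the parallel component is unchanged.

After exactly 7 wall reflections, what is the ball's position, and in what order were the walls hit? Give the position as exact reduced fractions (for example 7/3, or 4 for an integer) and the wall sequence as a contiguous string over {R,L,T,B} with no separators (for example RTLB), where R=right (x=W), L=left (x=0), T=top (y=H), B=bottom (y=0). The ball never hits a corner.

Final position: (0,3)
Wall sequence: RBLTRBL

1. t=3 → R at (7,2); v=(-1,-1)
2. t=2 → B at (5,0); v=(-1,1)
3. t=5 → L at (0,5); v=(1,1)
4. t=3 → T at (3,8); v=(1,-1)
5. t=4 → R at (7,4); v=(-1,-1)
6. t=4 → B at (3,0); v=(-1,1)
7. t=3 → L at (0,3); v=(1,1)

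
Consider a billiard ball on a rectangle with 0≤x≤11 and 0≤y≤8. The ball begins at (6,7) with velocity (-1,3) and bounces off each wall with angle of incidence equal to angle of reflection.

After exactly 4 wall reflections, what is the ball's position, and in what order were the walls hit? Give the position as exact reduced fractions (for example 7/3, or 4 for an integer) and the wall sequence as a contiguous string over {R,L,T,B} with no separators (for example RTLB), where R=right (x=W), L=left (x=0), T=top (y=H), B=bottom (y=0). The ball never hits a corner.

1. t=1/3 → T at (17/3,8); v=(-1,-3)
2. t=8/3 → B at (3,0); v=(-1,3)
3. t=8/3 → T at (1/3,8); v=(-1,-3)
4. t=1/3 → L at (0,7); v=(1,-3)

Final position: (0,7)
Wall sequence: TBTL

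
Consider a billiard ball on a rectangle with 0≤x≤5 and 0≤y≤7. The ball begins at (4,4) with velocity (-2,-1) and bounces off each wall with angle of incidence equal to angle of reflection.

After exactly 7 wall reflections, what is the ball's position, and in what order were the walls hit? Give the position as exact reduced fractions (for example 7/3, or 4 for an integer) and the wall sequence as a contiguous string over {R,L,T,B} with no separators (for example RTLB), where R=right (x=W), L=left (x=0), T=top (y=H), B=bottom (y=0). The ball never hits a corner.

Final position: (0,6)
Wall sequence: LBRLRTL

1. t=2 → L at (0,2); v=(2,-1)
2. t=2 → B at (4,0); v=(2,1)
3. t=1/2 → R at (5,1/2); v=(-2,1)
4. t=5/2 → L at (0,3); v=(2,1)
5. t=5/2 → R at (5,11/2); v=(-2,1)
6. t=3/2 → T at (2,7); v=(-2,-1)
7. t=1 → L at (0,6); v=(2,-1)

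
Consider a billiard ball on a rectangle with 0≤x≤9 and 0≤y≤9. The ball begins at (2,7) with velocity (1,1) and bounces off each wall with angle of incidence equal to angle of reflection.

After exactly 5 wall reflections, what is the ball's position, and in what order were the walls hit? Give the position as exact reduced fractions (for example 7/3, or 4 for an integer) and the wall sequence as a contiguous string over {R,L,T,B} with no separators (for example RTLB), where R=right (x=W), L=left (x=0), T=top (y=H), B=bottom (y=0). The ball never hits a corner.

1. t=2 → T at (4,9); v=(1,-1)
2. t=5 → R at (9,4); v=(-1,-1)
3. t=4 → B at (5,0); v=(-1,1)
4. t=5 → L at (0,5); v=(1,1)
5. t=4 → T at (4,9); v=(1,-1)

Final position: (4,9)
Wall sequence: TRBLT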